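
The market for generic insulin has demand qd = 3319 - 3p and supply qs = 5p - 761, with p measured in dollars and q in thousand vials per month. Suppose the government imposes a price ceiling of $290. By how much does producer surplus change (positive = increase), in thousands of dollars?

-272580

Without the control the market clears where 3319 - 3p = 5p - 761, i.e. p* = 510 and q* = 1789.
Because the ceiling (290) lies below the market-clearing price, it is binding.
At p = 290: qd = 3319 - 3·290 = 2449 and qs = 5·290 - 761 = 689.
Producer surplus without the control is ½ · (510 - 152.2) · 1789 = 320052.1.
With the ceiling, producers sell 689 units at 290, so PS = ½ · (290 - 152.2) · 689 = 47472.1.
Change in producer surplus = 47472.1 - 320052.1 = -272580.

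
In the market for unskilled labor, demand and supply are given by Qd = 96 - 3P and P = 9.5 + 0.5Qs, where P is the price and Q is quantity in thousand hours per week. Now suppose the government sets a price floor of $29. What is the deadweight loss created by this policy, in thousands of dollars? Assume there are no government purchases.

135

Rearranging supply gives Qs = 2P - 19. Setting quantity demanded equal to quantity supplied, 96 - 3P = 2P - 19, gives P* = 23 and Q* = 27.
Because the floor (29) lies above the market-clearing price, it is binding.
At P = 29: Qd = 96 - 3·29 = 9 and Qs = 2·29 - 19 = 39.
Quantity traded falls to 9. At Q = 9 the demand price is (96 - 9)/3 = 29 and the supply price is (19 + 9)/2 = 14.
Deadweight loss = ½ · (29 - 14) · (27 - 9) = ½ · 15 · 18 = 135.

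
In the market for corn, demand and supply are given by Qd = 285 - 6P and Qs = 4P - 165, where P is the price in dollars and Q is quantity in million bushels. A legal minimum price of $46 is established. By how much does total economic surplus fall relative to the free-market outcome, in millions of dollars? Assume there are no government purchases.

7.5

Equilibrium: 285 - 6P = 4P - 165, so 450 = 10P and P* = 45, Q* = 15.
Since 46 > 45, the floor is binding.
At P = 46: Qd = 285 - 6·46 = 9 and Qs = 4·46 - 165 = 19.
Quantity traded falls to 9. At Q = 9 the demand price is (285 - 9)/6 = 46 and the supply price is (165 + 9)/4 = 43.5.
Deadweight loss = ½ · (46 - 43.5) · (15 - 9) = ½ · 2.5 · 6 = 7.5.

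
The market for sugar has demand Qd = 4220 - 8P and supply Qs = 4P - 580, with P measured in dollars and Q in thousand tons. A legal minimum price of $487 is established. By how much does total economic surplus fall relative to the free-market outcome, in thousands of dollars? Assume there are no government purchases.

In a free market, 4220 - 8P = 4P - 580 gives the equilibrium P* = 400, Q* = 1020.
The floor of 487 is above the equilibrium price 400, so it binds.
At P = 487: Qd = 4220 - 8·487 = 324 and Qs = 4·487 - 580 = 1368.
Quantity traded falls to 324. At Q = 324 the demand price is (4220 - 324)/8 = 487 and the supply price is (580 + 324)/4 = 226.
Deadweight loss = ½ · (487 - 226) · (1020 - 324) = ½ · 261 · 696 = 90828.

90828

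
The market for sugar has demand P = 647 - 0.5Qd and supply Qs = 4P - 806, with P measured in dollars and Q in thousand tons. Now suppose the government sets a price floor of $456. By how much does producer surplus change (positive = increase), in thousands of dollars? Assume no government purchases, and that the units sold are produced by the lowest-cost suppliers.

Rearranging demand gives Qd = 1294 - 2P. Setting quantity demanded equal to quantity supplied, 1294 - 2P = 4P - 806, gives P* = 350 and Q* = 594.
Since 456 > 350, the floor is binding.
At P = 456: Qd = 1294 - 2·456 = 382 and Qs = 4·456 - 806 = 1018.
Producer surplus without the control is ½ · (350 - 201.5) · 594 = 44104.5.
With the floor, 382 units are sold at 456. The supply price at Q = 382 is 297, so PS = ½ · [(456 - 201.5) + (456 - 297)] · 382 = 78978.5.
Change in producer surplus = 78978.5 - 44104.5 = 34874.

34874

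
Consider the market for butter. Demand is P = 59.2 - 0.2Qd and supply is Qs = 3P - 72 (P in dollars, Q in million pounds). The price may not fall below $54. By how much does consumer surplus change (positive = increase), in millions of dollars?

-368

Rearranging demand gives Qd = 296 - 5P. Setting quantity demanded equal to quantity supplied, 296 - 5P = 3P - 72, gives P* = 46 and Q* = 66.
The floor of 54 is above the equilibrium price 46, so it binds.
At P = 54: Qd = 296 - 5·54 = 26 and Qs = 3·54 - 72 = 90.
Consumer surplus without the control is ½ · (59.2 - 46) · 66 = 435.6.
With the floor, consumers buy 26 units at 54, so CS = ½ · (59.2 - 54) · 26 = 67.6.
Change in consumer surplus = 67.6 - 435.6 = -368.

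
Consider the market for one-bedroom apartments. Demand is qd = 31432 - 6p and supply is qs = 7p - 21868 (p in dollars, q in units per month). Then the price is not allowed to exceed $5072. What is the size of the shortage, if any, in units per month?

Equilibrium: 31432 - 6p = 7p - 21868, so 53300 = 13p and p* = 4100, q* = 6832.
The ceiling of 5072 is above the equilibrium price 4100, so it is not binding; the market clears at p* = 4100, q* = 6832.
Since the control does not bind, there is no shortage.

0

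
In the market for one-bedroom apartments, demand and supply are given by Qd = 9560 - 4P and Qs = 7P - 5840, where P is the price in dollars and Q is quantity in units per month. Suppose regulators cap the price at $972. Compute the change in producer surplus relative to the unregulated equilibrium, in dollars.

-1053736

Without the control the market clears where 9560 - 4P = 7P - 5840, i.e. P* = 1400 and Q* = 3960.
Because the ceiling (972) lies below the market-clearing price, it is binding.
At P = 972: Qd = 9560 - 4·972 = 5672 and Qs = 7·972 - 5840 = 964.
Producer surplus without the control is ½ · (1400 - 5840/7) · 3960 = 7840800/7.
With the ceiling, producers sell 964 units at 972, so PS = ½ · (972 - 5840/7) · 964 = 464648/7.
Change in producer surplus = 464648/7 - 7840800/7 = -1053736.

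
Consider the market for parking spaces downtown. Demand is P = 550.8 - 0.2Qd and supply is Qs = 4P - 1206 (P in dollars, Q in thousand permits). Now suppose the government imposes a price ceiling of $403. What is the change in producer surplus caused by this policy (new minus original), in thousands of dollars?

Rearranging demand gives Qd = 2754 - 5P. Setting quantity demanded equal to quantity supplied, 2754 - 5P = 4P - 1206, gives P* = 440 and Q* = 554.
Since 403 < 440, the ceiling is binding.
At P = 403: Qd = 2754 - 5·403 = 739 and Qs = 4·403 - 1206 = 406.
Producer surplus without the control is ½ · (440 - 301.5) · 554 = 38364.5.
With the ceiling, producers sell 406 units at 403, so PS = ½ · (403 - 301.5) · 406 = 20604.5.
Change in producer surplus = 20604.5 - 38364.5 = -17760.

-17760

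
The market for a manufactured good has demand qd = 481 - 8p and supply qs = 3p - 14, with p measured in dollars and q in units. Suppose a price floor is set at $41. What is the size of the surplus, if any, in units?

Without the control the market clears where 481 - 8p = 3p - 14, i.e. p* = 45 and q* = 121.
Since 41 is below p* = 45, the floor does not bind and the free-market outcome prevails.
Since the control does not bind, there is no surplus.

0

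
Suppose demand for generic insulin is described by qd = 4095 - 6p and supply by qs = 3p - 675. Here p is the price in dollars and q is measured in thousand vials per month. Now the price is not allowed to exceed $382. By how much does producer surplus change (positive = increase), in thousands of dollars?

-102564

Without the control the market clears where 4095 - 6p = 3p - 675, i.e. p* = 530 and q* = 915.
Because the ceiling (382) lies below the market-clearing price, it is binding.
At p = 382: qd = 4095 - 6·382 = 1803 and qs = 3·382 - 675 = 471.
Producer surplus without the control is ½ · (530 - 225) · 915 = 139537.5.
With the ceiling, producers sell 471 units at 382, so PS = ½ · (382 - 225) · 471 = 36973.5.
Change in producer surplus = 36973.5 - 139537.5 = -102564.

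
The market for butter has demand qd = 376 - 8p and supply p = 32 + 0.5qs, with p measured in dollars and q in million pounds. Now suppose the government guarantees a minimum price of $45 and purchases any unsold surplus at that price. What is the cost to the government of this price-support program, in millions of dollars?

Rearranging supply gives qs = 2p - 64. Setting quantity demanded equal to quantity supplied, 376 - 8p = 2p - 64, gives p* = 44 and q* = 24.
The floor of 45 is above the equilibrium price 44, so it binds.
At p = 45: qd = 376 - 8·45 = 16 and qs = 2·45 - 64 = 26.
Surplus = qs - qd = 10.
Government expenditure = surplus × support price = 10 × 45 = 450.

450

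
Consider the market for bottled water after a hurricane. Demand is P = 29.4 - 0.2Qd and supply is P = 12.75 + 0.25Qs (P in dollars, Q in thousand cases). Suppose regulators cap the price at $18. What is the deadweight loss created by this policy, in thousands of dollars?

57.6

Rearranging demand gives Qd = 147 - 5P; rearranging supply gives Qs = 4P - 51. Setting quantity demanded equal to quantity supplied, 147 - 5P = 4P - 51, gives P* = 22 and Q* = 37.
Since 18 < 22, the ceiling is binding.
At P = 18: Qd = 147 - 5·18 = 57 and Qs = 4·18 - 51 = 21.
Quantity traded falls to 21. At Q = 21 the demand price is (147 - 21)/5 = 25.2 and the supply price is (51 + 21)/4 = 18.
Deadweight loss = ½ · (25.2 - 18) · (37 - 21) = ½ · 7.2 · 16 = 57.6.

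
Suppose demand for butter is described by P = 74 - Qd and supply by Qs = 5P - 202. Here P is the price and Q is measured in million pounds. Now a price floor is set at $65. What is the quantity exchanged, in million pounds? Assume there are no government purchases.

Rearranging demand gives Qd = 74 - P. Setting quantity demanded equal to quantity supplied, 74 - P = 5P - 202, gives P* = 46 and Q* = 28.
Because the floor (65) lies above the market-clearing price, it is binding.
At P = 65: Qd = 74 - 65 = 9 and Qs = 5·65 - 202 = 123.
The quantity actually transacted is the short side, demand: 9.

9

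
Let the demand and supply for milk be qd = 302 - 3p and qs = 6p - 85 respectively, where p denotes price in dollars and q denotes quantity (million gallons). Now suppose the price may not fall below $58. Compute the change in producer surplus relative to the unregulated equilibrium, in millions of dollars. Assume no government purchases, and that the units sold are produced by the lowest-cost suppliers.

1751.25

Setting quantity demanded equal to quantity supplied, 302 - 3p = 6p - 85, gives p* = 43 and q* = 173.
Since 58 > 43, the floor is binding.
At p = 58: qd = 302 - 3·58 = 128 and qs = 6·58 - 85 = 263.
Producer surplus without the control is ½ · (43 - 85/6) · 173 = 29929/12.
With the floor, 128 units are sold at 58. The supply price at q = 128 is 35.5, so PS = ½ · [(58 - 85/6) + (58 - 35.5)] · 128 = 12736/3.
Change in producer surplus = 12736/3 - 29929/12 = 1751.25.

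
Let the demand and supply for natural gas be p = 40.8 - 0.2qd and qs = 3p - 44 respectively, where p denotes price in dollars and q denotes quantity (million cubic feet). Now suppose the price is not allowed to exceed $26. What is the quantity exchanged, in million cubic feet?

Rearranging demand gives qd = 204 - 5p. In a free market, 204 - 5p = 3p - 44 gives the equilibrium p* = 31, q* = 49.
Because the ceiling (26) lies below the market-clearing price, it is binding.
At p = 26: qd = 204 - 5·26 = 74 and qs = 3·26 - 44 = 34.
The quantity actually transacted is the short side, supply: 34.

34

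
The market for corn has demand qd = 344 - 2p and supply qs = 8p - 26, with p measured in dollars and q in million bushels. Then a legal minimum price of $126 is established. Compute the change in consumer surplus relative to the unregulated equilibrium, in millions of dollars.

-16109

Equilibrium: 344 - 2p = 8p - 26, so 370 = 10p and p* = 37, q* = 270.
Since 126 > 37, the floor is binding.
At p = 126: qd = 344 - 2·126 = 92 and qs = 8·126 - 26 = 982.
Consumer surplus without the control is ½ · (172 - 37) · 270 = 18225.
With the floor, consumers buy 92 units at 126, so CS = ½ · (172 - 126) · 92 = 2116.
Change in consumer surplus = 2116 - 18225 = -16109.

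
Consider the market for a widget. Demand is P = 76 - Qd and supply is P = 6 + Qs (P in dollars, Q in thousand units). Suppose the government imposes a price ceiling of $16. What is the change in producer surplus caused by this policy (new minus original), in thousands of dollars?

Rearranging demand gives Qd = 76 - P; rearranging supply gives Qs = P - 6. Without the control the market clears where 76 - P = P - 6, i.e. P* = 41 and Q* = 35.
The ceiling of 16 is below the equilibrium price 41, so it binds.
At P = 16: Qd = 76 - 16 = 60 and Qs = 16 - 6 = 10.
Producer surplus without the control is ½ · (41 - 6) · 35 = 612.5.
With the ceiling, producers sell 10 units at 16, so PS = ½ · (16 - 6) · 10 = 50.
Change in producer surplus = 50 - 612.5 = -562.5.

-562.5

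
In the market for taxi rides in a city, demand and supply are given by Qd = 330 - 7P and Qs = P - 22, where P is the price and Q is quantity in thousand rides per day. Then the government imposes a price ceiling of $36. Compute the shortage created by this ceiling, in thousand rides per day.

Setting quantity demanded equal to quantity supplied, 330 - 7P = P - 22, gives P* = 44 and Q* = 22.
Since 36 < 44, the ceiling is binding.
At P = 36: Qd = 330 - 7·36 = 78 and Qs = 36 - 22 = 14.
Shortage = Qd - Qs = 78 - 14 = 64.

64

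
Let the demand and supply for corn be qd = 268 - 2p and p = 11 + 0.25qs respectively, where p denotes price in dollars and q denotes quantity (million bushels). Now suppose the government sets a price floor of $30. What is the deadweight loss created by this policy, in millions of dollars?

Rearranging supply gives qs = 4p - 44. In a free market, 268 - 2p = 4p - 44 gives the equilibrium p* = 52, q* = 164.
Since 30 is below p* = 52, the floor does not bind and the free-market outcome prevails.
Since the control does not bind, no trades are prevented and deadweight loss is zero.

0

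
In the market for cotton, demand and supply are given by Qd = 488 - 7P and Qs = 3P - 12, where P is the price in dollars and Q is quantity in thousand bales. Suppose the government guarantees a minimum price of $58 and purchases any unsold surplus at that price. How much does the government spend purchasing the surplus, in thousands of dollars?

Without the control the market clears where 488 - 7P = 3P - 12, i.e. P* = 50 and Q* = 138.
The floor of 58 is above the equilibrium price 50, so it binds.
At P = 58: Qd = 488 - 7·58 = 82 and Qs = 3·58 - 12 = 162.
Surplus = Qs - Qd = 80.
Government expenditure = surplus × support price = 80 × 58 = 4640.

4640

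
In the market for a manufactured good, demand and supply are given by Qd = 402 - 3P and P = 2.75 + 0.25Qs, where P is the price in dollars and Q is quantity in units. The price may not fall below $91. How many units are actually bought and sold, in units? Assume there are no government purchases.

129

Rearranging supply gives Qs = 4P - 11. Without the control the market clears where 402 - 3P = 4P - 11, i.e. P* = 59 and Q* = 225.
Because the floor (91) lies above the market-clearing price, it is binding.
At P = 91: Qd = 402 - 3·91 = 129 and Qs = 4·91 - 11 = 353.
The quantity actually transacted is the short side, demand: 129.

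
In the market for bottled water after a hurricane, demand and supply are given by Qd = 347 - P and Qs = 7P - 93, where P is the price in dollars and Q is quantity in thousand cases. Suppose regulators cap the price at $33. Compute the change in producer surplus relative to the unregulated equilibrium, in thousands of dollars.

-4730

Equilibrium: 347 - P = 7P - 93, so 440 = 8P and P* = 55, Q* = 292.
The ceiling of 33 is below the equilibrium price 55, so it binds.
At P = 33: Qd = 347 - 33 = 314 and Qs = 7·33 - 93 = 138.
Producer surplus without the control is ½ · (55 - 93/7) · 292 = 42632/7.
With the ceiling, producers sell 138 units at 33, so PS = ½ · (33 - 93/7) · 138 = 9522/7.
Change in producer surplus = 9522/7 - 42632/7 = -4730.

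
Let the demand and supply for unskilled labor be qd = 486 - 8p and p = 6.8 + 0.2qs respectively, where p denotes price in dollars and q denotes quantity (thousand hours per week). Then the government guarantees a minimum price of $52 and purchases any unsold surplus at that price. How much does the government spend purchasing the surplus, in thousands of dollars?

8112

Rearranging supply gives qs = 5p - 34. Equilibrium: 486 - 8p = 5p - 34, so 520 = 13p and p* = 40, q* = 166.
Since 52 > 40, the floor is binding.
At p = 52: qd = 486 - 8·52 = 70 and qs = 5·52 - 34 = 226.
Surplus = qs - qd = 156.
Government expenditure = surplus × support price = 156 × 52 = 8112.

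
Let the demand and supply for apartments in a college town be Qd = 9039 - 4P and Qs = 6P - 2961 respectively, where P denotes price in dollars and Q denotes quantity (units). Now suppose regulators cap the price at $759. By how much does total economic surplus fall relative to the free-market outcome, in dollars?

1458607.5

Equilibrium: 9039 - 4P = 6P - 2961, so 12000 = 10P and P* = 1200, Q* = 4239.
The ceiling of 759 is below the equilibrium price 1200, so it binds.
At P = 759: Qd = 9039 - 4·759 = 6003 and Qs = 6·759 - 2961 = 1593.
Quantity traded falls to 1593. At Q = 1593 the demand price is (9039 - 1593)/4 = 1861.5 and the supply price is (2961 + 1593)/6 = 759.
Deadweight loss = ½ · (1861.5 - 759) · (4239 - 1593) = ½ · 1102.5 · 2646 = 1458607.5.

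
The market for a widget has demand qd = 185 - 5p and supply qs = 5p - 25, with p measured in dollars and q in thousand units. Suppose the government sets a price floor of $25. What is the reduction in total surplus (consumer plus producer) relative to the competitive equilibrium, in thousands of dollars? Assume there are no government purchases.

80

In a free market, 185 - 5p = 5p - 25 gives the equilibrium p* = 21, q* = 80.
Because the floor (25) lies above the market-clearing price, it is binding.
At p = 25: qd = 185 - 5·25 = 60 and qs = 5·25 - 25 = 100.
Quantity traded falls to 60. At q = 60 the demand price is (185 - 60)/5 = 25 and the supply price is (25 + 60)/5 = 17.
Deadweight loss = ½ · (25 - 17) · (80 - 60) = ½ · 8 · 20 = 80.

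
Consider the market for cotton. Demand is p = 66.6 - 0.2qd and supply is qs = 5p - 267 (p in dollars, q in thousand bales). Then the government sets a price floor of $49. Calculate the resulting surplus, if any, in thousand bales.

Rearranging demand gives qd = 333 - 5p. Setting quantity demanded equal to quantity supplied, 333 - 5p = 5p - 267, gives p* = 60 and q* = 33.
Since 49 is below p* = 60, the floor does not bind and the free-market outcome prevails.
Since the control does not bind, there is no surplus.

0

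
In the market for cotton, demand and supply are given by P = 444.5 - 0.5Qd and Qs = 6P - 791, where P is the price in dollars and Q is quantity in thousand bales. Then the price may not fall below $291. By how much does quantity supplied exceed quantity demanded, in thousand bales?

Rearranging demand gives Qd = 889 - 2P. Without the control the market clears where 889 - 2P = 6P - 791, i.e. P* = 210 and Q* = 469.
The floor of 291 is above the equilibrium price 210, so it binds.
At P = 291: Qd = 889 - 2·291 = 307 and Qs = 6·291 - 791 = 955.
Surplus = Qs - Qd = 955 - 307 = 648.

648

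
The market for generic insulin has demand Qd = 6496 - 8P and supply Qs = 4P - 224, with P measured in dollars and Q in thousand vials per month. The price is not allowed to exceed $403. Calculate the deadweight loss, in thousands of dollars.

Without the control the market clears where 6496 - 8P = 4P - 224, i.e. P* = 560 and Q* = 2016.
Because the ceiling (403) lies below the market-clearing price, it is binding.
At P = 403: Qd = 6496 - 8·403 = 3272 and Qs = 4·403 - 224 = 1388.
Quantity traded falls to 1388. At Q = 1388 the demand price is (6496 - 1388)/8 = 638.5 and the supply price is (224 + 1388)/4 = 403.
Deadweight loss = ½ · (638.5 - 403) · (2016 - 1388) = ½ · 235.5 · 628 = 73947.

73947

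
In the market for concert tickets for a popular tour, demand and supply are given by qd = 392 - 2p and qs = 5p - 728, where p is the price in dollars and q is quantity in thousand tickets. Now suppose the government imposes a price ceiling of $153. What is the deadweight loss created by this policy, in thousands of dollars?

428.75

In a free market, 392 - 2p = 5p - 728 gives the equilibrium p* = 160, q* = 72.
Since 153 < 160, the ceiling is binding.
At p = 153: qd = 392 - 2·153 = 86 and qs = 5·153 - 728 = 37.
Quantity traded falls to 37. At q = 37 the demand price is (392 - 37)/2 = 177.5 and the supply price is (728 + 37)/5 = 153.
Deadweight loss = ½ · (177.5 - 153) · (72 - 37) = ½ · 24.5 · 35 = 428.75.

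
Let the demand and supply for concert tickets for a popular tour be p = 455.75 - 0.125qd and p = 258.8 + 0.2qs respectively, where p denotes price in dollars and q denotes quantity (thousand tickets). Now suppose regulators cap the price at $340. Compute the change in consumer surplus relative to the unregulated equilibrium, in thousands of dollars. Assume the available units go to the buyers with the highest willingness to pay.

13740

Rearranging demand gives qd = 3646 - 8p; rearranging supply gives qs = 5p - 1294. Setting quantity demanded equal to quantity supplied, 3646 - 8p = 5p - 1294, gives p* = 380 and q* = 606.
Since 340 < 380, the ceiling is binding.
At p = 340: qd = 3646 - 8·340 = 926 and qs = 5·340 - 1294 = 406.
Consumer surplus without the control is ½ · (455.75 - 380) · 606 = 22952.25.
With the ceiling, 406 units are sold at 340 (assume they go to the highest-value buyers). The demand price at q = 406 is 405, so CS = ½ · [(455.75 - 340) + (405 - 340)] · 406 = 36692.25.
Change in consumer surplus = 36692.25 - 22952.25 = 13740.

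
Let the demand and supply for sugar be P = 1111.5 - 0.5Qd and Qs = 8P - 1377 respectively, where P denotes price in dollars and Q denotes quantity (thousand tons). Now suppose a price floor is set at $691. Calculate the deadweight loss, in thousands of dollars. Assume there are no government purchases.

Rearranging demand gives Qd = 2223 - 2P. Without the control the market clears where 2223 - 2P = 8P - 1377, i.e. P* = 360 and Q* = 1503.
The floor of 691 is above the equilibrium price 360, so it binds.
At P = 691: Qd = 2223 - 2·691 = 841 and Qs = 8·691 - 1377 = 4151.
Quantity traded falls to 841. At Q = 841 the demand price is (2223 - 841)/2 = 691 and the supply price is (1377 + 841)/8 = 277.25.
Deadweight loss = ½ · (691 - 277.25) · (1503 - 841) = ½ · 413.75 · 662 = 136951.25.

136951.25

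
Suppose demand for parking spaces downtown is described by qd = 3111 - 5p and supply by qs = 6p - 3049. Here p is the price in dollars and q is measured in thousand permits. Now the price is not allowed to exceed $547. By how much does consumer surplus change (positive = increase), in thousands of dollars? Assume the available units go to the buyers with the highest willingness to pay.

Setting quantity demanded equal to quantity supplied, 3111 - 5p = 6p - 3049, gives p* = 560 and q* = 311.
The ceiling of 547 is below the equilibrium price 560, so it binds.
At p = 547: qd = 3111 - 5·547 = 376 and qs = 6·547 - 3049 = 233.
Consumer surplus without the control is ½ · (622.2 - 560) · 311 = 9672.1.
With the ceiling, 233 units are sold at 547 (assume they go to the highest-value buyers). The demand price at q = 233 is 575.6, so CS = ½ · [(622.2 - 547) + (575.6 - 547)] · 233 = 12092.7.
Change in consumer surplus = 12092.7 - 9672.1 = 2420.6.

2420.6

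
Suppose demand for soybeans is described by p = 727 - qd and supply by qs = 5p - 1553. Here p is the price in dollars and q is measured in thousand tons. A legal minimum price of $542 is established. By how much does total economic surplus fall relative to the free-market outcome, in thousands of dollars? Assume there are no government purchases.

15746.4

Rearranging demand gives qd = 727 - p. Equilibrium: 727 - p = 5p - 1553, so 2280 = 6p and p* = 380, q* = 347.
Because the floor (542) lies above the market-clearing price, it is binding.
At p = 542: qd = 727 - 542 = 185 and qs = 5·542 - 1553 = 1157.
Quantity traded falls to 185. At q = 185 the demand price is 727 - 185 = 542 and the supply price is (1553 + 185)/5 = 347.6.
Deadweight loss = ½ · (542 - 347.6) · (347 - 185) = ½ · 194.4 · 162 = 15746.4.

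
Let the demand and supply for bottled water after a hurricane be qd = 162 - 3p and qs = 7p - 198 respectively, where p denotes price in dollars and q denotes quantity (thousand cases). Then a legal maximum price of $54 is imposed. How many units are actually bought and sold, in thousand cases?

54

Without the control the market clears where 162 - 3p = 7p - 198, i.e. p* = 36 and q* = 54.
Since 54 is above p* = 36, the ceiling does not bind and the free-market outcome prevails.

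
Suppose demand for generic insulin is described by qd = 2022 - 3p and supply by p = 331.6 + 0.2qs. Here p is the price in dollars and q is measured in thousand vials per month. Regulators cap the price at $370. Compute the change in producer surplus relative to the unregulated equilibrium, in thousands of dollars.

-37530

Rearranging supply gives qs = 5p - 1658. Setting quantity demanded equal to quantity supplied, 2022 - 3p = 5p - 1658, gives p* = 460 and q* = 642.
Since 370 < 460, the ceiling is binding.
At p = 370: qd = 2022 - 3·370 = 912 and qs = 5·370 - 1658 = 192.
Producer surplus without the control is ½ · (460 - 331.6) · 642 = 41216.4.
With the ceiling, producers sell 192 units at 370, so PS = ½ · (370 - 331.6) · 192 = 3686.4.
Change in producer surplus = 3686.4 - 41216.4 = -37530.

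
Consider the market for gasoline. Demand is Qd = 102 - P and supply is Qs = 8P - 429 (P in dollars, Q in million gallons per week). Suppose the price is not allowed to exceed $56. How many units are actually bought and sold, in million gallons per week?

19

In a free market, 102 - P = 8P - 429 gives the equilibrium P* = 59, Q* = 43.
Since 56 < 59, the ceiling is binding.
At P = 56: Qd = 102 - 56 = 46 and Qs = 8·56 - 429 = 19.
The quantity actually transacted is the short side, supply: 19.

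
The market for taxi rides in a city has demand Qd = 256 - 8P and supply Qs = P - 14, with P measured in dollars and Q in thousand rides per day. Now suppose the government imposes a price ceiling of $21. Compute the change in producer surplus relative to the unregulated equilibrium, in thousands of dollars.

-103.5

Without the control the market clears where 256 - 8P = P - 14, i.e. P* = 30 and Q* = 16.
Since 21 < 30, the ceiling is binding.
At P = 21: Qd = 256 - 8·21 = 88 and Qs = 21 - 14 = 7.
Producer surplus without the control is ½ · (30 - 14) · 16 = 128.
With the ceiling, producers sell 7 units at 21, so PS = ½ · (21 - 14) · 7 = 24.5.
Change in producer surplus = 24.5 - 128 = -103.5.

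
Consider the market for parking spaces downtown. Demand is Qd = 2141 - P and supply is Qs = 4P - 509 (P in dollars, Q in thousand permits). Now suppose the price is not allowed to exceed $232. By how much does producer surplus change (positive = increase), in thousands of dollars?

-302470

Equilibrium: 2141 - P = 4P - 509, so 2650 = 5P and P* = 530, Q* = 1611.
Since 232 < 530, the ceiling is binding.
At P = 232: Qd = 2141 - 232 = 1909 and Qs = 4·232 - 509 = 419.
Producer surplus without the control is ½ · (530 - 127.25) · 1611 = 324415.125.
With the ceiling, producers sell 419 units at 232, so PS = ½ · (232 - 127.25) · 419 = 21945.125.
Change in producer surplus = 21945.125 - 324415.125 = -302470.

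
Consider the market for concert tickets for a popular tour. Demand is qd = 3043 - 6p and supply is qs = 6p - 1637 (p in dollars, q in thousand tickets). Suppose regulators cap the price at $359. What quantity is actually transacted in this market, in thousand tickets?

Equilibrium: 3043 - 6p = 6p - 1637, so 4680 = 12p and p* = 390, q* = 703.
The ceiling of 359 is below the equilibrium price 390, so it binds.
At p = 359: qd = 3043 - 6·359 = 889 and qs = 6·359 - 1637 = 517.
The quantity actually transacted is the short side, supply: 517.

517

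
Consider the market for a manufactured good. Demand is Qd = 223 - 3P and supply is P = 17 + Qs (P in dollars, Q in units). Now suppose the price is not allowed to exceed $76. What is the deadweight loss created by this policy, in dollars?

0

Rearranging supply gives Qs = P - 17. Setting quantity demanded equal to quantity supplied, 223 - 3P = P - 17, gives P* = 60 and Q* = 43.
The ceiling of 76 is above the equilibrium price 60, so it is not binding; the market clears at P* = 60, Q* = 43.
Since the control does not bind, no trades are prevented and deadweight loss is zero.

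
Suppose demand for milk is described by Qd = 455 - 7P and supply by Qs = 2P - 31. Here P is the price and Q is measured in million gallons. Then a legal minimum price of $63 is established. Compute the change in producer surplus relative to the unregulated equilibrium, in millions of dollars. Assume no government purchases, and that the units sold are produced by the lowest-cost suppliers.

-866.25

In a free market, 455 - 7P = 2P - 31 gives the equilibrium P* = 54, Q* = 77.
Because the floor (63) lies above the market-clearing price, it is binding.
At P = 63: Qd = 455 - 7·63 = 14 and Qs = 2·63 - 31 = 95.
Producer surplus without the control is ½ · (54 - 15.5) · 77 = 1482.25.
With the floor, 14 units are sold at 63. The supply price at Q = 14 is 22.5, so PS = ½ · [(63 - 15.5) + (63 - 22.5)] · 14 = 616.
Change in producer surplus = 616 - 1482.25 = -866.25.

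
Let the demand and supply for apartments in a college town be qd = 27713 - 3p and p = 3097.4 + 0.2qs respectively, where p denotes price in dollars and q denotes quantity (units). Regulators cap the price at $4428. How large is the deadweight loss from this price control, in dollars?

6298560

Rearranging supply gives qs = 5p - 15487. In a free market, 27713 - 3p = 5p - 15487 gives the equilibrium p* = 5400, q* = 11513.
The ceiling of 4428 is below the equilibrium price 5400, so it binds.
At p = 4428: qd = 27713 - 3·4428 = 14429 and qs = 5·4428 - 15487 = 6653.
Quantity traded falls to 6653. At q = 6653 the demand price is (27713 - 6653)/3 = 7020 and the supply price is (15487 + 6653)/5 = 4428.
Deadweight loss = ½ · (7020 - 4428) · (11513 - 6653) = ½ · 2592 · 4860 = 6298560.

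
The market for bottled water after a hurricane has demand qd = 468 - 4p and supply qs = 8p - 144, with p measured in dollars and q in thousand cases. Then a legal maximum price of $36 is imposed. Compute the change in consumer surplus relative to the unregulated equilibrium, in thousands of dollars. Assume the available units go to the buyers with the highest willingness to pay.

360

Equilibrium: 468 - 4p = 8p - 144, so 612 = 12p and p* = 51, q* = 264.
Since 36 < 51, the ceiling is binding.
At p = 36: qd = 468 - 4·36 = 324 and qs = 8·36 - 144 = 144.
Consumer surplus without the control is ½ · (117 - 51) · 264 = 8712.
With the ceiling, 144 units are sold at 36 (assume they go to the highest-value buyers). The demand price at q = 144 is 81, so CS = ½ · [(117 - 36) + (81 - 36)] · 144 = 9072.
Change in consumer surplus = 9072 - 8712 = 360.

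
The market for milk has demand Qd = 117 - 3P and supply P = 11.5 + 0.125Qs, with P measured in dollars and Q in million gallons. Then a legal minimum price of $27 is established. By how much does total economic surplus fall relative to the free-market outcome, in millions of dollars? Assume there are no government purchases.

132

Rearranging supply gives Qs = 8P - 92. In a free market, 117 - 3P = 8P - 92 gives the equilibrium P* = 19, Q* = 60.
Since 27 > 19, the floor is binding.
At P = 27: Qd = 117 - 3·27 = 36 and Qs = 8·27 - 92 = 124.
Quantity traded falls to 36. At Q = 36 the demand price is (117 - 36)/3 = 27 and the supply price is (92 + 36)/8 = 16.
Deadweight loss = ½ · (27 - 16) · (60 - 36) = ½ · 11 · 24 = 132.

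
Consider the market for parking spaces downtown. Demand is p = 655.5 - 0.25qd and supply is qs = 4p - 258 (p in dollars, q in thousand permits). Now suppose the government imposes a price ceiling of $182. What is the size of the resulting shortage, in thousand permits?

1424

Rearranging demand gives qd = 2622 - 4p. Equilibrium: 2622 - 4p = 4p - 258, so 2880 = 8p and p* = 360, q* = 1182.
Because the ceiling (182) lies below the market-clearing price, it is binding.
At p = 182: qd = 2622 - 4·182 = 1894 and qs = 4·182 - 258 = 470.
Shortage = qd - qs = 1894 - 470 = 1424.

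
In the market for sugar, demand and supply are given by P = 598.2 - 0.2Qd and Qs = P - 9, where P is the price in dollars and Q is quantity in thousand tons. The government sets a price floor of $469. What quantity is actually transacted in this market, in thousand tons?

Rearranging demand gives Qd = 2991 - 5P. Setting quantity demanded equal to quantity supplied, 2991 - 5P = P - 9, gives P* = 500 and Q* = 491.
Since 469 is below P* = 500, the floor does not bind and the free-market outcome prevails.

491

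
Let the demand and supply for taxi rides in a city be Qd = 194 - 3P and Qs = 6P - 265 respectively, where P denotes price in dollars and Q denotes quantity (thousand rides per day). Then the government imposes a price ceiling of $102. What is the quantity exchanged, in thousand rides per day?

Equilibrium: 194 - 3P = 6P - 265, so 459 = 9P and P* = 51, Q* = 41.
Since 102 is above P* = 51, the ceiling does not bind and the free-market outcome prevails.

41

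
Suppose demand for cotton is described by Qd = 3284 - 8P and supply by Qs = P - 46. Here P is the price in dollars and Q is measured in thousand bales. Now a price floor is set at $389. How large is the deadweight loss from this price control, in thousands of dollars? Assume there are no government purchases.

Equilibrium: 3284 - 8P = P - 46, so 3330 = 9P and P* = 370, Q* = 324.
Because the floor (389) lies above the market-clearing price, it is binding.
At P = 389: Qd = 3284 - 8·389 = 172 and Qs = 389 - 46 = 343.
Quantity traded falls to 172. At Q = 172 the demand price is (3284 - 172)/8 = 389 and the supply price is 46 + 172 = 218.
Deadweight loss = ½ · (389 - 218) · (324 - 172) = ½ · 171 · 152 = 12996.

12996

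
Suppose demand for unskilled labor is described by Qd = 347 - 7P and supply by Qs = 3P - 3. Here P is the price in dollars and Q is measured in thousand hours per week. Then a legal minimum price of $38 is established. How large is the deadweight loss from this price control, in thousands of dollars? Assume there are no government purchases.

105

In a free market, 347 - 7P = 3P - 3 gives the equilibrium P* = 35, Q* = 102.
The floor of 38 is above the equilibrium price 35, so it binds.
At P = 38: Qd = 347 - 7·38 = 81 and Qs = 3·38 - 3 = 111.
Quantity traded falls to 81. At Q = 81 the demand price is (347 - 81)/7 = 38 and the supply price is (3 + 81)/3 = 28.
Deadweight loss = ½ · (38 - 28) · (102 - 81) = ½ · 10 · 21 = 105.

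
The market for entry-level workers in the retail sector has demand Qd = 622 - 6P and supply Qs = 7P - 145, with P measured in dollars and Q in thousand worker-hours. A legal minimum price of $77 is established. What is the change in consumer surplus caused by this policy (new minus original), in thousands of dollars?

In a free market, 622 - 6P = 7P - 145 gives the equilibrium P* = 59, Q* = 268.
The floor of 77 is above the equilibrium price 59, so it binds.
At P = 77: Qd = 622 - 6·77 = 160 and Qs = 7·77 - 145 = 394.
Consumer surplus without the control is ½ · (311/3 - 59) · 268 = 17956/3.
With the floor, consumers buy 160 units at 77, so CS = ½ · (311/3 - 77) · 160 = 6400/3.
Change in consumer surplus = 6400/3 - 17956/3 = -3852.

-3852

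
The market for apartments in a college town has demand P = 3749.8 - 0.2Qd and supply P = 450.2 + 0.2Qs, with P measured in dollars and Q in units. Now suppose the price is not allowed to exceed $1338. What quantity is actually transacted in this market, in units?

4439

Rearranging demand gives Qd = 18749 - 5P; rearranging supply gives Qs = 5P - 2251. Without the control the market clears where 18749 - 5P = 5P - 2251, i.e. P* = 2100 and Q* = 8249.
The ceiling of 1338 is below the equilibrium price 2100, so it binds.
At P = 1338: Qd = 18749 - 5·1338 = 12059 and Qs = 5·1338 - 2251 = 4439.
The quantity actually transacted is the short side, supply: 4439.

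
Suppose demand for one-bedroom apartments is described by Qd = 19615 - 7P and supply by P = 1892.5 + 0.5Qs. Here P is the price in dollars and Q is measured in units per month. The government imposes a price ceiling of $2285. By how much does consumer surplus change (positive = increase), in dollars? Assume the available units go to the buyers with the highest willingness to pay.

218925

Rearranging supply gives Qs = 2P - 3785. Without the control the market clears where 19615 - 7P = 2P - 3785, i.e. P* = 2600 and Q* = 1415.
Since 2285 < 2600, the ceiling is binding.
At P = 2285: Qd = 19615 - 7·2285 = 3620 and Qs = 2·2285 - 3785 = 785.
Consumer surplus without the control is ½ · (19615/7 - 2600) · 1415 = 2002225/14.
With the ceiling, 785 units are sold at 2285 (assume they go to the highest-value buyers). The demand price at Q = 785 is 2690, so CS = ½ · [(19615/7 - 2285) + (2690 - 2285)] · 785 = 5067175/14.
Change in consumer surplus = 5067175/14 - 2002225/14 = 218925.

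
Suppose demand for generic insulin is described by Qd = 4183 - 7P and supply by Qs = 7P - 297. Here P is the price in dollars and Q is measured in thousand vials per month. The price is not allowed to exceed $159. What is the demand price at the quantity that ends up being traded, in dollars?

In a free market, 4183 - 7P = 7P - 297 gives the equilibrium P* = 320, Q* = 1943.
Since 159 < 320, the ceiling is binding.
At P = 159: Qd = 4183 - 7·159 = 3070 and Qs = 7·159 - 297 = 816.
Only 816 units reach the market. On the demand curve, the marginal buyer's willingness to pay at Q = 816 is (4183 - 816)/7 = 481.

481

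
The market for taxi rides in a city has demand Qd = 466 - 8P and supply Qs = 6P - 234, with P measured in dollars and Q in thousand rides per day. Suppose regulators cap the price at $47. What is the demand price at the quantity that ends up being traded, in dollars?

52.25

Setting quantity demanded equal to quantity supplied, 466 - 8P = 6P - 234, gives P* = 50 and Q* = 66.
Because the ceiling (47) lies below the market-clearing price, it is binding.
At P = 47: Qd = 466 - 8·47 = 90 and Qs = 6·47 - 234 = 48.
Only 48 units reach the market. On the demand curve, the marginal buyer's willingness to pay at Q = 48 is (466 - 48)/8 = 52.25.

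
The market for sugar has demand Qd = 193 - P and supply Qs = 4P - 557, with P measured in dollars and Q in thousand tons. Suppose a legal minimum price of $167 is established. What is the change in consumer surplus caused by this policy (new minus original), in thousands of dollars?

In a free market, 193 - P = 4P - 557 gives the equilibrium P* = 150, Q* = 43.
Because the floor (167) lies above the market-clearing price, it is binding.
At P = 167: Qd = 193 - 167 = 26 and Qs = 4·167 - 557 = 111.
Consumer surplus without the control is ½ · (193 - 150) · 43 = 924.5.
With the floor, consumers buy 26 units at 167, so CS = ½ · (193 - 167) · 26 = 338.
Change in consumer surplus = 338 - 924.5 = -586.5.

-586.5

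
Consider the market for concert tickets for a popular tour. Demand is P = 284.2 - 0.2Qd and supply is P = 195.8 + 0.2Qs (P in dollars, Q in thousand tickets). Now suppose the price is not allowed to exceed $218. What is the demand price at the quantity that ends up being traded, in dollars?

Rearranging demand gives Qd = 1421 - 5P; rearranging supply gives Qs = 5P - 979. Equilibrium: 1421 - 5P = 5P - 979, so 2400 = 10P and P* = 240, Q* = 221.
Because the ceiling (218) lies below the market-clearing price, it is binding.
At P = 218: Qd = 1421 - 5·218 = 331 and Qs = 5·218 - 979 = 111.
Only 111 units reach the market. On the demand curve, the marginal buyer's willingness to pay at Q = 111 is (1421 - 111)/5 = 262.

262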